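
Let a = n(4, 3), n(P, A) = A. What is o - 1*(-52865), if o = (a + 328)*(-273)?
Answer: -37498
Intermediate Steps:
a = 3
o = -90363 (o = (3 + 328)*(-273) = 331*(-273) = -90363)
o - 1*(-52865) = -90363 - 1*(-52865) = -90363 + 52865 = -37498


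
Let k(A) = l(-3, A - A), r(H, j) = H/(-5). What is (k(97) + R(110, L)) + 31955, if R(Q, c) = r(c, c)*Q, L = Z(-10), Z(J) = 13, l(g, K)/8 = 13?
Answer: 31773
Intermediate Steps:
l(g, K) = 104 (l(g, K) = 8*13 = 104)
L = 13
r(H, j) = -H/5 (r(H, j) = H*(-⅕) = -H/5)
R(Q, c) = -Q*c/5 (R(Q, c) = (-c/5)*Q = -Q*c/5)
k(A) = 104
(k(97) + R(110, L)) + 31955 = (104 - ⅕*110*13) + 31955 = (104 - 286) + 31955 = -182 + 31955 = 31773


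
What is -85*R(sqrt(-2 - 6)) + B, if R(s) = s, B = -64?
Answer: -64 - 170*I*sqrt(2) ≈ -64.0 - 240.42*I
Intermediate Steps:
-85*R(sqrt(-2 - 6)) + B = -85*sqrt(-2 - 6) - 64 = -170*I*sqrt(2) - 64 = -64 - 170*I*sqrt(2)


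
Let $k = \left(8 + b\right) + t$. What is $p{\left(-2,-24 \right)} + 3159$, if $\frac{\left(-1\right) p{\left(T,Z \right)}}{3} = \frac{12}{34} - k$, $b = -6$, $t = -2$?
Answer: $\frac{53685}{17} \approx 3157.9$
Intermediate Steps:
$k = 0$ ($k = \left(8 - 6\right) - 2 = 2 - 2 = 0$)
$p{\left(T,Z \right)} = - \frac{18}{17}$ ($p{\left(T,Z \right)} = - 3 \left(\frac{12}{34} - 0\right) = - 3 \left(12 \cdot \frac{1}{34} + 0\right) = - 3 \left(\frac{6}{17} + 0\right) = \left(-3\right) \frac{6}{17} = - \frac{18}{17}$)
$p{\left(-2,-24 \right)} + 3159 = - \frac{18}{17} + 3159 = \frac{53685}{17}$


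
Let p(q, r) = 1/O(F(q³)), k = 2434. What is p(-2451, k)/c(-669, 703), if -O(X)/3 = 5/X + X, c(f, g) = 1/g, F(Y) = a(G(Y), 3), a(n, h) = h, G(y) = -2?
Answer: -703/14 ≈ -50.214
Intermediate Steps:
F(Y) = 3
O(X) = -15/X - 3*X (O(X) = -3*(5/X + X) = -3*(X + 5/X) = -15/X - 3*X)
p(q, r) = -1/14 (p(q, r) = 1/(-15/3 - 3*3) = 1/(-15*⅓ - 9) = 1/(-5 - 9) = 1/(-14) = -1/14)
p(-2451, k)/c(-669, 703) = -1/(14*(1/703)) = -1/(14*1/703) = -1/14*703 = -703/14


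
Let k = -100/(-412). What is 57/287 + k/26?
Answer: 159821/768586 ≈ 0.20794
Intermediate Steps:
k = 25/103 (k = -100*(-1/412) = 25/103 ≈ 0.24272)
57/287 + k/26 = 57/287 + (25/103)/26 = 57*(1/287) + (25/103)*(1/26) = 57/287 + 25/2678 = 159821/768586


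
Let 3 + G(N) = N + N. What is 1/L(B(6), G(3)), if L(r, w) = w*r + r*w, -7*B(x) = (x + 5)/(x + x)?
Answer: -14/11 ≈ -1.2727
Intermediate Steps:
G(N) = -3 + 2*N (G(N) = -3 + (N + N) = -3 + 2*N)
B(x) = -(5 + x)/(14*x) (B(x) = -(x + 5)/(7*(x + x)) = -(5 + x)/(7*(2*x)) = -(5 + x)*1/(2*x)/7 = -(5 + x)/(14*x))
L(r, w) = 2*r*w (L(r, w) = r*w + r*w = 2*r*w)
1/L(B(6), G(3)) = 1/(2*((1/14)*(-5 - 1*6)/6)*(-3 + 2*3)) = 1/(2*((1/14)*(⅙)*(-5 - 6))*(-3 + 6)) = 1/(2*((1/14)*(⅙)*(-11))*3) = 1/(2*(-11/84)*3) = 1/(-11/14) = -14/11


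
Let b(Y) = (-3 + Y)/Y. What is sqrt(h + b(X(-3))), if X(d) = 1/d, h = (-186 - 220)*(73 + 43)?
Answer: I*sqrt(47086) ≈ 216.99*I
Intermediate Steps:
h = -47096 (h = -406*116 = -47096)
b(Y) = (-3 + Y)/Y
sqrt(h + b(X(-3))) = sqrt(-47096 + (-3 + 1/(-3))/(1/(-3))) = sqrt(-47096 + (-3 - 1/3)/(-1/3)) = sqrt(-47096 - 3*(-10/3)) = sqrt(-47096 + 10) = sqrt(-47086) = I*sqrt(47086)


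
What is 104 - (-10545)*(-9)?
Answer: -94801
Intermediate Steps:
104 - (-10545)*(-9) = 104 - 703*135 = 104 - 94905 = -94801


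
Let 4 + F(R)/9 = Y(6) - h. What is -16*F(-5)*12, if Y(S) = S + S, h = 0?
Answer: -13824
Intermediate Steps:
Y(S) = 2*S
F(R) = 72 (F(R) = -36 + 9*(2*6 - 1*0) = -36 + 9*(12 + 0) = -36 + 9*12 = -36 + 108 = 72)
-16*F(-5)*12 = -16*72*12 = -1152*12 = -13824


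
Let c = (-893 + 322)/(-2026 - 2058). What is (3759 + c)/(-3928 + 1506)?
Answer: -15352327/9891448 ≈ -1.5521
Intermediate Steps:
c = 571/4084 (c = -571/(-4084) = -571*(-1/4084) = 571/4084 ≈ 0.13981)
(3759 + c)/(-3928 + 1506) = (3759 + 571/4084)/(-3928 + 1506) = (15352327/4084)/(-2422) = (15352327/4084)*(-1/2422) = -15352327/9891448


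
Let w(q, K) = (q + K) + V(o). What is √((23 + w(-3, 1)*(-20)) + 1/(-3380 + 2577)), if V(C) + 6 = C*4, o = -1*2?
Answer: 2*√55292171/803 ≈ 18.520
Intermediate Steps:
o = -2
V(C) = -6 + 4*C (V(C) = -6 + C*4 = -6 + 4*C)
w(q, K) = -14 + K + q (w(q, K) = (q + K) + (-6 + 4*(-2)) = (K + q) + (-6 - 8) = (K + q) - 14 = -14 + K + q)
√((23 + w(-3, 1)*(-20)) + 1/(-3380 + 2577)) = √((23 + (-14 + 1 - 3)*(-20)) + 1/(-3380 + 2577)) = √((23 - 16*(-20)) + 1/(-803)) = √((23 + 320) - 1/803) = √(343 - 1/803) = √(275428/803) = 2*√55292171/803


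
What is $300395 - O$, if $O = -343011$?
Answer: $643406$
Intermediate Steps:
$300395 - O = 300395 - -343011 = 300395 + 343011 = 643406$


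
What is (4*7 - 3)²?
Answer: 625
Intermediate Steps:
(4*7 - 3)² = (28 - 3)² = 25² = 625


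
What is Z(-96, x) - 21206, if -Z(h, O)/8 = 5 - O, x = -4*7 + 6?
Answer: -21422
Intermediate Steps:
x = -22 (x = -28 + 6 = -22)
Z(h, O) = -40 + 8*O (Z(h, O) = -8*(5 - O) = -40 + 8*O)
Z(-96, x) - 21206 = (-40 + 8*(-22)) - 21206 = (-40 - 176) - 21206 = -216 - 21206 = -21422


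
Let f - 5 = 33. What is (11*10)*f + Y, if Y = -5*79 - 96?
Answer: 3689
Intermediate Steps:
Y = -491 (Y = -395 - 96 = -491)
f = 38 (f = 5 + 33 = 38)
(11*10)*f + Y = (11*10)*38 - 491 = 110*38 - 491 = 4180 - 491 = 3689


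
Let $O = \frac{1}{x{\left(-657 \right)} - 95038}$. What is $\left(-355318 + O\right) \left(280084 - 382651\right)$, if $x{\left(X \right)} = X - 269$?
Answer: $\frac{1165767515010517}{31988} \approx 3.6444 \cdot 10^{10}$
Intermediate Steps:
$x{\left(X \right)} = -269 + X$
$O = - \frac{1}{95964}$ ($O = \frac{1}{\left(-269 - 657\right) - 95038} = \frac{1}{-926 - 95038} = \frac{1}{-95964} = - \frac{1}{95964} \approx -1.0421 \cdot 10^{-5}$)
$\left(-355318 + O\right) \left(280084 - 382651\right) = \left(-355318 - \frac{1}{95964}\right) \left(280084 - 382651\right) = \left(- \frac{34097736553}{95964}\right) \left(-102567\right) = \frac{1165767515010517}{31988}$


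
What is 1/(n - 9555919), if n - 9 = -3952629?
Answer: -1/13508539 ≈ -7.4027e-8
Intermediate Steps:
n = -3952620 (n = 9 - 3952629 = -3952620)
1/(n - 9555919) = 1/(-3952620 - 9555919) = 1/(-13508539) = -1/13508539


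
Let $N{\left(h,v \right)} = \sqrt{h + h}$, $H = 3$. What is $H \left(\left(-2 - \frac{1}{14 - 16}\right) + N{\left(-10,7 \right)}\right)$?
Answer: $- \frac{9}{2} + 6 i \sqrt{5} \approx -4.5 + 13.416 i$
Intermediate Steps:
$N{\left(h,v \right)} = \sqrt{2} \sqrt{h}$ ($N{\left(h,v \right)} = \sqrt{2 h} = \sqrt{2} \sqrt{h}$)
$H \left(\left(-2 - \frac{1}{14 - 16}\right) + N{\left(-10,7 \right)}\right) = 3 \left(\left(-2 - \frac{1}{14 - 16}\right) + \sqrt{2} \sqrt{-10}\right) = 3 \left(\left(-2 - \frac{1}{-2}\right) + \sqrt{2} i \sqrt{10}\right) = 3 \left(\left(-2 - - \frac{1}{2}\right) + 2 i \sqrt{5}\right) = 3 \left(\left(-2 + \frac{1}{2}\right) + 2 i \sqrt{5}\right) = 3 \left(- \frac{3}{2} + 2 i \sqrt{5}\right) = - \frac{9}{2} + 6 i \sqrt{5}$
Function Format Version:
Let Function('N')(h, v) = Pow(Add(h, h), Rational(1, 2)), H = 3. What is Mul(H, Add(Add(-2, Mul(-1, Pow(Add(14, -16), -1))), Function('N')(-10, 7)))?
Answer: Add(Rational(-9, 2), Mul(6, I, Pow(5, Rational(1, 2)))) ≈ Add(-4.5000, Mul(13.416, I))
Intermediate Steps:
Function('N')(h, v) = Mul(Pow(2, Rational(1, 2)), Pow(h, Rational(1, 2))) (Function('N')(h, v) = Pow(Mul(2, h), Rational(1, 2)) = Mul(Pow(2, Rational(1, 2)), Pow(h, Rational(1, 2))))
Mul(H, Add(Add(-2, Mul(-1, Pow(Add(14, -16), -1))), Function('N')(-10, 7))) = Mul(3, Add(Add(-2, Mul(-1, Pow(Add(14, -16), -1))), Mul(Pow(2, Rational(1, 2)), Pow(-10, Rational(1, 2))))) = Mul(3, Add(Add(-2, Mul(-1, Pow(-2, -1))), Mul(Pow(2, Rational(1, 2)), Mul(I, Pow(10, Rational(1, 2)))))) = Mul(3, Add(Add(-2, Mul(-1, Rational(-1, 2))), Mul(2, I, Pow(5, Rational(1, 2))))) = Mul(3, Add(Add(-2, Rational(1, 2)), Mul(2, I, Pow(5, Rational(1, 2))))) = Mul(3, Add(Rational(-3, 2), Mul(2, I, Pow(5, Rational(1, 2))))) = Add(Rational(-9, 2), Mul(6, I, Pow(5, Rational(1, 2))))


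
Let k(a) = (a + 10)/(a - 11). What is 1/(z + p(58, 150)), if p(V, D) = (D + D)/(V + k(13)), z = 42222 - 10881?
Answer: 139/4356999 ≈ 3.1903e-5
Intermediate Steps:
z = 31341
k(a) = (10 + a)/(-11 + a)
p(V, D) = 2*D/(23/2 + V) (p(V, D) = (D + D)/(V + (10 + 13)/(-11 + 13)) = (2*D)/(V + 23/2) = (2*D)/(23/2 + V) = 2*D/(23/2 + V))
1/(z + p(58, 150)) = 1/(31341 + 4*150/(23 + 2*58)) = 1/(31341 + 4*150/(23 + 116)) = 1/(31341 + 4*150/139) = 1/(31341 + 4*150*(1/139)) = 1/(31341 + 600/139) = 1/(4356999/139) = 139/4356999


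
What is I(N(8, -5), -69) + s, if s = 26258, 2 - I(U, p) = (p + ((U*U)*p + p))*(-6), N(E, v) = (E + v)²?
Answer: -8102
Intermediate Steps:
I(U, p) = 2 + 12*p + 6*p*U² (I(U, p) = 2 - (p + ((U*U)*p + p))*(-6) = 2 - (p + (U²*p + p))*(-6) = 2 - (p + (p*U² + p))*(-6) = 2 - (p + (p + p*U²))*(-6) = 2 - (2*p + p*U²)*(-6) = 2 - (-12*p - 6*p*U²) = 2 + (12*p + 6*p*U²) = 2 + 12*p + 6*p*U²)
I(N(8, -5), -69) + s = (2 + 12*(-69) + 6*(-69)*((8 - 5)²)²) + 26258 = (2 - 828 + 6*(-69)*(3²)²) + 26258 = (2 - 828 + 6*(-69)*9²) + 26258 = (2 - 828 + 6*(-69)*81) + 26258 = (2 - 828 - 33534) + 26258 = -34360 + 26258 = -8102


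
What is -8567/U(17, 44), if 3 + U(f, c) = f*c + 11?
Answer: -8567/756 ≈ -11.332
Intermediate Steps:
U(f, c) = 8 + c*f (U(f, c) = -3 + (f*c + 11) = -3 + (c*f + 11) = -3 + (11 + c*f) = 8 + c*f)
-8567/U(17, 44) = -8567/(8 + 44*17) = -8567/(8 + 748) = -8567/756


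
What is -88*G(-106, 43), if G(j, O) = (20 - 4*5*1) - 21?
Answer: 1848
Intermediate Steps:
G(j, O) = -21 (G(j, O) = (20 - 20*1) - 21 = (20 - 20) - 21 = 0 - 21 = -21)
-88*G(-106, 43) = -88*(-21) = 1848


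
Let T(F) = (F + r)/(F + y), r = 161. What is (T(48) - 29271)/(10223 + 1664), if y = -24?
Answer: -702295/285288 ≈ -2.4617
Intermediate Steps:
T(F) = (161 + F)/(-24 + F) (T(F) = (F + 161)/(F - 24) = (161 + F)/(-24 + F))
(T(48) - 29271)/(10223 + 1664) = ((161 + 48)/(-24 + 48) - 29271)/(10223 + 1664) = (209/24 - 29271)/11887 = ((1/24)*209 - 29271)*(1/11887) = (209/24 - 29271)*(1/11887) = -702295/24*1/11887 = -702295/285288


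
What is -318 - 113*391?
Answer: -44501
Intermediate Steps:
-318 - 113*391 = -318 - 44183 = -44501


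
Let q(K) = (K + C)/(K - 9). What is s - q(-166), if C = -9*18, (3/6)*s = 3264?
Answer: 1142072/175 ≈ 6526.1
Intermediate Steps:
s = 6528 (s = 2*3264 = 6528)
C = -162
q(K) = (-162 + K)/(-9 + K) (q(K) = (K - 162)/(K - 9) = (-162 + K)/(-9 + K))
s - q(-166) = 6528 - (-162 - 166)/(-9 - 166) = 6528 - (-328)/(-175) = 6528 - (-1)*(-328)/175 = 6528 - 1*328/175 = 6528 - 328/175 = 1142072/175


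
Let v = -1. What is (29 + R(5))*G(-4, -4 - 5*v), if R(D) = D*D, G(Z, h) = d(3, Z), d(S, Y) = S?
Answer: 162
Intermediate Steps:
G(Z, h) = 3
R(D) = D²
(29 + R(5))*G(-4, -4 - 5*v) = (29 + 5²)*3 = (29 + 25)*3 = 54*3 = 162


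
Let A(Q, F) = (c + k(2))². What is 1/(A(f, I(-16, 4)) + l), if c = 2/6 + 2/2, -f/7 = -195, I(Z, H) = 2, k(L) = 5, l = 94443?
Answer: 9/850348 ≈ 1.0584e-5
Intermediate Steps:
f = 1365 (f = -7*(-195) = 1365)
c = 4/3 (c = 2*(⅙) + 2*(½) = ⅓ + 1 = 4/3 ≈ 1.3333)
A(Q, F) = 361/9 (A(Q, F) = (4/3 + 5)² = (19/3)² = 361/9)
1/(A(f, I(-16, 4)) + l) = 1/(361/9 + 94443) = 1/(850348/9) = 9/850348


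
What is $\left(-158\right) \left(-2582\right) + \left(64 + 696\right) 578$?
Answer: $847236$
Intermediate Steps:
$\left(-158\right) \left(-2582\right) + \left(64 + 696\right) 578 = 407956 + 760 \cdot 578 = 407956 + 439280 = 847236$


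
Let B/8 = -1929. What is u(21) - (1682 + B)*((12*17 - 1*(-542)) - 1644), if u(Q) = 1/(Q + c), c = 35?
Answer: -691459999/56 ≈ -1.2348e+7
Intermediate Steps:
B = -15432 (B = 8*(-1929) = -15432)
u(Q) = 1/(35 + Q) (u(Q) = 1/(Q + 35) = 1/(35 + Q))
u(21) - (1682 + B)*((12*17 - 1*(-542)) - 1644) = 1/(35 + 21) - (1682 - 15432)*((12*17 - 1*(-542)) - 1644) = 1/56 - (-13750)*((204 + 542) - 1644) = 1/56 - (-13750)*(746 - 1644) = 1/56 - (-13750)*(-898) = 1/56 - 1*12347500 = 1/56 - 12347500 = -691459999/56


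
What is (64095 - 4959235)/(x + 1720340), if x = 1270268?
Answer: -1223785/747652 ≈ -1.6368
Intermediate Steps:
(64095 - 4959235)/(x + 1720340) = (64095 - 4959235)/(1270268 + 1720340) = -4895140/2990608 = -4895140*1/2990608 = -1223785/747652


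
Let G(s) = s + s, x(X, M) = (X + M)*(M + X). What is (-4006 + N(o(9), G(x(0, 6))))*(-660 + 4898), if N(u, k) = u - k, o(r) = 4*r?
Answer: -17129996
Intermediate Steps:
x(X, M) = (M + X)**2 (x(X, M) = (M + X)*(M + X) = (M + X)**2)
G(s) = 2*s
(-4006 + N(o(9), G(x(0, 6))))*(-660 + 4898) = (-4006 + (4*9 - 2*(6 + 0)**2))*(-660 + 4898) = (-4006 + (36 - 2*6**2))*4238 = (-4006 + (36 - 2*36))*4238 = (-4006 + (36 - 1*72))*4238 = (-4006 + (36 - 72))*4238 = (-4006 - 36)*4238 = -4042*4238 = -17129996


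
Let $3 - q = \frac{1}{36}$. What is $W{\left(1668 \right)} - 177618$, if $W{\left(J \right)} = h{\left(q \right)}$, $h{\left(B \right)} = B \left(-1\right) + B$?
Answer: $-177618$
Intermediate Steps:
$q = \frac{107}{36}$ ($q = 3 - \frac{1}{36} = \frac{107}{36} \approx 2.9722$)
$h{\left(B \right)} = 0$ ($h{\left(B \right)} = - B + B = 0$)
$W{\left(J \right)} = 0$
$W{\left(1668 \right)} - 177618 = 0 - 177618 = -177618$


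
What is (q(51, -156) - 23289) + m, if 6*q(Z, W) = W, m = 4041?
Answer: -19274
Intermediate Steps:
q(Z, W) = W/6
(q(51, -156) - 23289) + m = ((1/6)*(-156) - 23289) + 4041 = (-26 - 23289) + 4041 = -23315 + 4041 = -19274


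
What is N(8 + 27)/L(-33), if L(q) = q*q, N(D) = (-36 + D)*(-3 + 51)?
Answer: -16/363 ≈ -0.044077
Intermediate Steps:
N(D) = -1728 + 48*D (N(D) = (-36 + D)*48 = -1728 + 48*D)
L(q) = q²
N(8 + 27)/L(-33) = (-1728 + 48*(8 + 27))/((-33)²) = (-1728 + 48*35)/1089 = (-1728 + 1680)*(1/1089) = -48*1/1089 = -16/363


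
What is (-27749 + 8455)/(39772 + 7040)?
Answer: -9647/23406 ≈ -0.41216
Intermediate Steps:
(-27749 + 8455)/(39772 + 7040) = -19294/46812 = -19294*1/46812 = -9647/23406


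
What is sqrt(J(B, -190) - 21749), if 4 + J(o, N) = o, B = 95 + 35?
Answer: I*sqrt(21623) ≈ 147.05*I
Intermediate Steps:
B = 130
J(o, N) = -4 + o
sqrt(J(B, -190) - 21749) = sqrt((-4 + 130) - 21749) = sqrt(126 - 21749) = sqrt(-21623) = I*sqrt(21623)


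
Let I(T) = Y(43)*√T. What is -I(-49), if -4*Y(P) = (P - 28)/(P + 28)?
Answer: 105*I/284 ≈ 0.36972*I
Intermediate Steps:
Y(P) = -(-28 + P)/(4*(28 + P)) (Y(P) = -(P - 28)/(4*(P + 28)) = -(-28 + P)/(4*(28 + P)))
I(T) = -15*√T/284 (I(T) = ((28 - 1*43)/(4*(28 + 43)))*√T = ((¼)*(28 - 43)/71)*√T = ((¼)*(1/71)*(-15))*√T = -15*√T/284)
-I(-49) = -(-15)*√(-49)/284 = -(-15)*7*I/284 = -(-105)*I/284 = 105*I/284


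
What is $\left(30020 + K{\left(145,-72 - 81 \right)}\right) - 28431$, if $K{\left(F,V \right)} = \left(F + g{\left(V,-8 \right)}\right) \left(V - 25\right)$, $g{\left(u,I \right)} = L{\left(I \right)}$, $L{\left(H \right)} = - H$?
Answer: $-25645$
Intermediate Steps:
$g{\left(u,I \right)} = - I$
$K{\left(F,V \right)} = \left(-25 + V\right) \left(8 + F\right)$ ($K{\left(F,V \right)} = \left(F - -8\right) \left(V - 25\right) = \left(F + 8\right) \left(-25 + V\right) = \left(8 + F\right) \left(-25 + V\right) = \left(-25 + V\right) \left(8 + F\right)$)
$\left(30020 + K{\left(145,-72 - 81 \right)}\right) - 28431 = \left(30020 + \left(-200 - 3625 + 8 \left(-72 - 81\right) + 145 \left(-72 - 81\right)\right)\right) - 28431 = \left(30020 + \left(-200 - 3625 + 8 \left(-153\right) + 145 \left(-153\right)\right)\right) - 28431 = \left(30020 - 27234\right) - 28431 = 2786 - 28431 = -25645$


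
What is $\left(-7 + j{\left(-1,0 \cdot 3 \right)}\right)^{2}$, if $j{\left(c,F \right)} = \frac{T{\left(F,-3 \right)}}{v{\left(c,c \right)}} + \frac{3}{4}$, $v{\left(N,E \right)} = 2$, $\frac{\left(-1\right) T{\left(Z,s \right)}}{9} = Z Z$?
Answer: $\frac{625}{16} \approx 39.063$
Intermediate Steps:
$T{\left(Z,s \right)} = - 9 Z^{2}$ ($T{\left(Z,s \right)} = - 9 Z Z = - 9 Z^{2}$)
$j{\left(c,F \right)} = \frac{3}{4} - \frac{9 F^{2}}{2}$ ($j{\left(c,F \right)} = \frac{\left(-9\right) F^{2}}{2} + \frac{3}{4} = - 9 F^{2} \cdot \frac{1}{2} + 3 \cdot \frac{1}{4} = - \frac{9 F^{2}}{2} + \frac{3}{4} = \frac{3}{4} - \frac{9 F^{2}}{2}$)
$\left(-7 + j{\left(-1,0 \cdot 3 \right)}\right)^{2} = \left(-7 + \left(\frac{3}{4} - \frac{9 \left(0 \cdot 3\right)^{2}}{2}\right)\right)^{2} = \left(-7 + \left(\frac{3}{4} - \frac{9 \cdot 0^{2}}{2}\right)\right)^{2} = \left(-7 + \left(\frac{3}{4} - 0\right)\right)^{2} = \left(-7 + \left(\frac{3}{4} + 0\right)\right)^{2} = \left(-7 + \frac{3}{4}\right)^{2} = \left(- \frac{25}{4}\right)^{2} = \frac{625}{16}$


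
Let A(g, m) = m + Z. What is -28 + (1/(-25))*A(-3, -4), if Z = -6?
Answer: -138/5 ≈ -27.600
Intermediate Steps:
A(g, m) = -6 + m (A(g, m) = m - 6 = -6 + m)
-28 + (1/(-25))*A(-3, -4) = -28 + (1/(-25))*(-6 - 4) = -28 + (1*(-1/25))*(-10) = -28 - 1/25*(-10) = -28 + ⅖ = -138/5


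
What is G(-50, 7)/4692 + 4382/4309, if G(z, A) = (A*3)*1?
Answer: 6883611/6739276 ≈ 1.0214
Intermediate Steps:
G(z, A) = 3*A (G(z, A) = (3*A)*1 = 3*A)
G(-50, 7)/4692 + 4382/4309 = (3*7)/4692 + 4382/4309 = 21*(1/4692) + 4382*(1/4309) = 7/1564 + 4382/4309 = 6883611/6739276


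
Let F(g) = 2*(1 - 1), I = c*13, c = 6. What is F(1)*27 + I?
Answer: 78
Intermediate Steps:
I = 78 (I = 6*13 = 78)
F(g) = 0 (F(g) = 2*0 = 0)
F(1)*27 + I = 0*27 + 78 = 0 + 78 = 78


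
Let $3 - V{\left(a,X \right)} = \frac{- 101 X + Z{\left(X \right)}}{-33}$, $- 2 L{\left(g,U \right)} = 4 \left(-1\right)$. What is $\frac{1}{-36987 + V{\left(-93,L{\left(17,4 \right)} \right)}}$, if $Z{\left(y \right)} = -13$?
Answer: $- \frac{33}{1220687} \approx -2.7034 \cdot 10^{-5}$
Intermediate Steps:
$L{\left(g,U \right)} = 2$ ($L{\left(g,U \right)} = - \frac{4 \left(-1\right)}{2} = \left(- \frac{1}{2}\right) \left(-4\right) = 2$)
$V{\left(a,X \right)} = \frac{86}{33} - \frac{101 X}{33}$ ($V{\left(a,X \right)} = 3 - \frac{- 101 X - 13}{-33} = 3 - \left(-13 - 101 X\right) \left(- \frac{1}{33}\right) = 3 - \left(\frac{13}{33} + \frac{101 X}{33}\right) = \frac{86}{33} - \frac{101 X}{33}$)
$\frac{1}{-36987 + V{\left(-93,L{\left(17,4 \right)} \right)}} = \frac{1}{-36987 + \left(\frac{86}{33} - \frac{202}{33}\right)} = \frac{1}{-36987 - \frac{116}{33}} = \frac{1}{- \frac{1220687}{33}} = - \frac{33}{1220687}$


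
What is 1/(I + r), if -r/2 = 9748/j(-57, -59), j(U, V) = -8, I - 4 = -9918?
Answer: -1/7477 ≈ -0.00013374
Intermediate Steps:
I = -9914 (I = 4 - 9918 = -9914)
r = 2437 (r = -19496/(-8) = -19496*(-1)/8 = -2*(-2437/2) = 2437)
1/(I + r) = 1/(-9914 + 2437) = 1/(-7477) = -1/7477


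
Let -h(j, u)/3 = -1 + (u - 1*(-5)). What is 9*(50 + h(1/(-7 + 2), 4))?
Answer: 234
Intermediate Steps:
h(j, u) = -12 - 3*u (h(j, u) = -3*(-1 + (u - 1*(-5))) = -3*(-1 + (u + 5)) = -3*(-1 + (5 + u)) = -3*(4 + u) = -12 - 3*u)
9*(50 + h(1/(-7 + 2), 4)) = 9*(50 + (-12 - 3*4)) = 9*(50 + (-12 - 12)) = 9*(50 - 24) = 9*26 = 234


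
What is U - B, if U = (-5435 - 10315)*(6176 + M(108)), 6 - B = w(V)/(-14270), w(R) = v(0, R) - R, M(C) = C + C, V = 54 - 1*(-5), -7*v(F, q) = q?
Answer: -5028163229434/49945 ≈ -1.0067e+8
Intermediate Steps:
v(F, q) = -q/7
V = 59 (V = 54 + 5 = 59)
M(C) = 2*C
w(R) = -8*R/7 (w(R) = -R/7 - R = -8*R/7)
B = 299434/49945 (B = 6 - (-8/7*59)/(-14270) = 6 - (-472)*(-1)/(7*14270) = 6 - 1*236/49945 = 6 - 236/49945 = 299434/49945 ≈ 5.9953)
U = -100674000 (U = (-5435 - 10315)*(6176 + 2*108) = -15750*(6176 + 216) = -15750*6392 = -100674000)
U - B = -100674000 - 1*299434/49945 = -100674000 - 299434/49945 = -5028163229434/49945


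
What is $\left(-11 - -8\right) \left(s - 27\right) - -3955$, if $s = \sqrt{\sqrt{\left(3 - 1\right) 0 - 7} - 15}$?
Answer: $4036 - 3 \sqrt{-15 + i \sqrt{7}} \approx 4035.0 - 11.664 i$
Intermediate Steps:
$s = \sqrt{-15 + i \sqrt{7}}$ ($s = \sqrt{\sqrt{2 \cdot 0 - 7} - 15} = \sqrt{\sqrt{0 - 7} - 15} = \sqrt{\sqrt{-7} - 15} = \sqrt{i \sqrt{7} - 15} = \sqrt{-15 + i \sqrt{7}} \approx 0.34025 + 3.8879 i$)
$\left(-11 - -8\right) \left(s - 27\right) - -3955 = \left(-11 - -8\right) \left(\sqrt{-15 + i \sqrt{7}} - 27\right) - -3955 = \left(-11 + 8\right) \left(-27 + \sqrt{-15 + i \sqrt{7}}\right) + 3955 = - 3 \left(-27 + \sqrt{-15 + i \sqrt{7}}\right) + 3955 = \left(81 - 3 \sqrt{-15 + i \sqrt{7}}\right) + 3955 = 4036 - 3 \sqrt{-15 + i \sqrt{7}}$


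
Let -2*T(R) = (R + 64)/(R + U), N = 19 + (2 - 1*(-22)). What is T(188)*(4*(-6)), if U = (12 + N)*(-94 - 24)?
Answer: -1512/3151 ≈ -0.47985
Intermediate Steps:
N = 43 (N = 19 + (2 + 22) = 19 + 24 = 43)
U = -6490 (U = (12 + 43)*(-94 - 24) = 55*(-118) = -6490)
T(R) = -(64 + R)/(2*(-6490 + R)) (T(R) = -(R + 64)/(2*(R - 6490)) = -(64 + R)/(2*(-6490 + R)))
T(188)*(4*(-6)) = ((-64 - 1*188)/(2*(-6490 + 188)))*(4*(-6)) = ((1/2)*(-64 - 188)/(-6302))*(-24) = ((1/2)*(-1/6302)*(-252))*(-24) = (63/3151)*(-24) = -1512/3151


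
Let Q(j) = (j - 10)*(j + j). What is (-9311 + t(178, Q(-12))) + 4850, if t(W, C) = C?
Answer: -3933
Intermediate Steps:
Q(j) = 2*j*(-10 + j) (Q(j) = (-10 + j)*(2*j) = 2*j*(-10 + j))
(-9311 + t(178, Q(-12))) + 4850 = (-9311 + 2*(-12)*(-10 - 12)) + 4850 = (-9311 + 2*(-12)*(-22)) + 4850 = (-9311 + 528) + 4850 = -8783 + 4850 = -3933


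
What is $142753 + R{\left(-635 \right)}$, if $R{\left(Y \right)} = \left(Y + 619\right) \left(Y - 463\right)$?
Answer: $160321$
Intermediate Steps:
$R{\left(Y \right)} = \left(-463 + Y\right) \left(619 + Y\right)$ ($R{\left(Y \right)} = \left(619 + Y\right) \left(-463 + Y\right) = \left(-463 + Y\right) \left(619 + Y\right)$)
$142753 + R{\left(-635 \right)} = 142753 + \left(-286597 + \left(-635\right)^{2} + 156 \left(-635\right)\right) = 142753 - -17568 = 142753 + 17568 = 160321$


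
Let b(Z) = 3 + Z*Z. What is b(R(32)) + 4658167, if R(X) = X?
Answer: 4659194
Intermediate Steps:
b(Z) = 3 + Z²
b(R(32)) + 4658167 = (3 + 32²) + 4658167 = (3 + 1024) + 4658167 = 1027 + 4658167 = 4659194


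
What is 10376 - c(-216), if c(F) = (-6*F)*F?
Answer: 290312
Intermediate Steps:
c(F) = -6*F²
10376 - c(-216) = 10376 - (-6)*(-216)² = 10376 - (-6)*46656 = 10376 - 1*(-279936) = 10376 + 279936 = 290312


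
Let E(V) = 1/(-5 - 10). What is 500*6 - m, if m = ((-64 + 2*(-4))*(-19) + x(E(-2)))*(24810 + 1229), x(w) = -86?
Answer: -33378998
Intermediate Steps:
E(V) = -1/15 (E(V) = 1/(-15) = -1/15)
m = 33381998 (m = ((-64 + 2*(-4))*(-19) - 86)*(24810 + 1229) = ((-64 - 8)*(-19) - 86)*26039 = (-72*(-19) - 86)*26039 = (1368 - 86)*26039 = 1282*26039 = 33381998)
500*6 - m = 500*6 - 1*33381998 = 3000 - 33381998 = -33378998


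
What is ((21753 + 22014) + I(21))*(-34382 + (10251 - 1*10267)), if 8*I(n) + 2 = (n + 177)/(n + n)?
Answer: -6022035747/4 ≈ -1.5055e+9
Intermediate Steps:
I(n) = -¼ + (177 + n)/(16*n) (I(n) = -¼ + ((n + 177)/(n + n))/8 = -¼ + ((177 + n)/((2*n)))/8 = -¼ + ((177 + n)*(1/(2*n)))/8 = -¼ + ((177 + n)/(2*n))/8 = -¼ + (177 + n)/(16*n))
((21753 + 22014) + I(21))*(-34382 + (10251 - 1*10267)) = ((21753 + 22014) + (3/16)*(59 - 1*21)/21)*(-34382 + (10251 - 1*10267)) = (43767 + (3/16)*(1/21)*(59 - 21))*(-34382 + (10251 - 10267)) = (43767 + (3/16)*(1/21)*38)*(-34382 - 16) = (43767 + 19/56)*(-34398) = (2450971/56)*(-34398) = -6022035747/4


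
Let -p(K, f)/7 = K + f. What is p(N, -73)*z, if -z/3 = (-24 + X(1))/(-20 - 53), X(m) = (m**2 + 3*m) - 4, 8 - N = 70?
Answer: -68040/73 ≈ -932.05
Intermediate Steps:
N = -62 (N = 8 - 1*70 = 8 - 70 = -62)
X(m) = -4 + m**2 + 3*m
p(K, f) = -7*K - 7*f (p(K, f) = -7*(K + f) = -7*K - 7*f)
z = -72/73 (z = -3*(-24 + (-4 + 1**2 + 3*1))/(-20 - 53) = -3*(-24 + (-4 + 1 + 3))/(-73) = -3*(-24 + 0)*(-1)/73 = -(-72)*(-1)/73 = -3*24/73 = -72/73 ≈ -0.98630)
p(N, -73)*z = (-7*(-62) - 7*(-73))*(-72/73) = (434 + 511)*(-72/73) = 945*(-72/73) = -68040/73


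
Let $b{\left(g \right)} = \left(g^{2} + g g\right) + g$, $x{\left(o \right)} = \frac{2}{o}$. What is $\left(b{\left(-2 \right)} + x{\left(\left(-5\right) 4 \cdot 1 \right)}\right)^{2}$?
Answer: $\frac{3481}{100} \approx 34.81$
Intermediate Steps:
$b{\left(g \right)} = g + 2 g^{2}$ ($b{\left(g \right)} = \left(g^{2} + g^{2}\right) + g = 2 g^{2} + g = g + 2 g^{2}$)
$\left(b{\left(-2 \right)} + x{\left(\left(-5\right) 4 \cdot 1 \right)}\right)^{2} = \left(- 2 \left(1 + 2 \left(-2\right)\right) + \frac{2}{\left(-5\right) 4 \cdot 1}\right)^{2} = \left(- 2 \left(1 - 4\right) + \frac{2}{\left(-20\right) 1}\right)^{2} = \left(\left(-2\right) \left(-3\right) + \frac{2}{-20}\right)^{2} = \left(6 + 2 \left(- \frac{1}{20}\right)\right)^{2} = \left(6 - \frac{1}{10}\right)^{2} = \left(\frac{59}{10}\right)^{2} = \frac{3481}{100}$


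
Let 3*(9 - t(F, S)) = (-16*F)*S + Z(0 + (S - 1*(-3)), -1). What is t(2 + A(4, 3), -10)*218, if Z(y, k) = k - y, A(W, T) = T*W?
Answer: -483742/3 ≈ -1.6125e+5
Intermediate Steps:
t(F, S) = 31/3 + S/3 + 16*F*S/3 (t(F, S) = 9 - ((-16*F)*S + (-1 - (0 + (S - 1*(-3)))))/3 = 9 - (-16*F*S + (-1 - (0 + (S + 3))))/3 = 9 - (-16*F*S + (-1 - (0 + (3 + S))))/3 = 9 - (-16*F*S + (-1 - (3 + S)))/3 = 9 - (-16*F*S + (-1 + (-3 - S)))/3 = 9 - (-16*F*S + (-4 - S))/3 = 9 - (-4 - S - 16*F*S)/3 = 9 + (4/3 + S/3 + 16*F*S/3) = 31/3 + S/3 + 16*F*S/3)
t(2 + A(4, 3), -10)*218 = (31/3 + (⅓)*(-10) + (16/3)*(2 + 3*4)*(-10))*218 = (31/3 - 10/3 + (16/3)*(2 + 12)*(-10))*218 = (31/3 - 10/3 + (16/3)*14*(-10))*218 = (31/3 - 10/3 - 2240/3)*218 = -2219/3*218 = -483742/3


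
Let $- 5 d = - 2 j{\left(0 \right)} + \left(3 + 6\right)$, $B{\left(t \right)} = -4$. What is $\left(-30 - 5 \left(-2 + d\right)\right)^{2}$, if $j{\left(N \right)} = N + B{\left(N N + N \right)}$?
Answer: $9$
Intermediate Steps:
$j{\left(N \right)} = -4 + N$ ($j{\left(N \right)} = N - 4 = -4 + N$)
$d = - \frac{17}{5}$ ($d = - \frac{- 2 \left(-4 + 0\right) + \left(3 + 6\right)}{5} = - \frac{\left(-2\right) \left(-4\right) + 9}{5} = - \frac{8 + 9}{5} = \left(- \frac{1}{5}\right) 17 = - \frac{17}{5} \approx -3.4$)
$\left(-30 - 5 \left(-2 + d\right)\right)^{2} = \left(-30 - 5 \left(-2 - \frac{17}{5}\right)\right)^{2} = \left(-30 - -27\right)^{2} = \left(-30 + 27\right)^{2} = \left(-3\right)^{2} = 9$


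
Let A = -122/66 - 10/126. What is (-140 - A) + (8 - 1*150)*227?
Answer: -22433846/693 ≈ -32372.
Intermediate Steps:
A = -1336/693 (A = -122*1/66 - 10*1/126 = -61/33 - 5/63 = -1336/693 ≈ -1.9279)
(-140 - A) + (8 - 1*150)*227 = (-140 - 1*(-1336/693)) + (8 - 1*150)*227 = (-140 + 1336/693) + (8 - 150)*227 = -95684/693 - 142*227 = -95684/693 - 32234 = -22433846/693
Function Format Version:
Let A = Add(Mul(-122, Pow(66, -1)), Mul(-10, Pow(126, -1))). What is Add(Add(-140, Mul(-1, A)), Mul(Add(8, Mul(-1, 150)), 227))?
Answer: Rational(-22433846, 693) ≈ -32372.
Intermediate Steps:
A = Rational(-1336, 693) (A = Add(Mul(-122, Rational(1, 66)), Mul(-10, Rational(1, 126))) = Add(Rational(-61, 33), Rational(-5, 63)) = Rational(-1336, 693) ≈ -1.9279)
Add(Add(-140, Mul(-1, A)), Mul(Add(8, Mul(-1, 150)), 227)) = Add(Add(-140, Mul(-1, Rational(-1336, 693))), Mul(Add(8, Mul(-1, 150)), 227)) = Add(Add(-140, Rational(1336, 693)), Mul(Add(8, -150), 227)) = Add(Rational(-95684, 693), Mul(-142, 227)) = Add(Rational(-95684, 693), -32234) = Rational(-22433846, 693)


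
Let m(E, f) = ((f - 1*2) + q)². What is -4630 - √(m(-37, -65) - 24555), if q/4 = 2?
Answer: -4630 - I*√21074 ≈ -4630.0 - 145.17*I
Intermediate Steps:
q = 8 (q = 4*2 = 8)
m(E, f) = (6 + f)² (m(E, f) = ((f - 1*2) + 8)² = ((f - 2) + 8)² = ((-2 + f) + 8)² = (6 + f)²)
-4630 - √(m(-37, -65) - 24555) = -4630 - √((6 - 65)² - 24555) = -4630 - √((-59)² - 24555) = -4630 - √(3481 - 24555) = -4630 - √(-21074) = -4630 - I*√21074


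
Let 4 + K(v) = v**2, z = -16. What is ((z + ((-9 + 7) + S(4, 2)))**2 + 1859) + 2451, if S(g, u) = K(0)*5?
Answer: 5754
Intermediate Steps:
K(v) = -4 + v**2
S(g, u) = -20 (S(g, u) = (-4 + 0**2)*5 = (-4 + 0)*5 = -4*5 = -20)
((z + ((-9 + 7) + S(4, 2)))**2 + 1859) + 2451 = ((-16 + ((-9 + 7) - 20))**2 + 1859) + 2451 = ((-16 + (-2 - 20))**2 + 1859) + 2451 = ((-16 - 22)**2 + 1859) + 2451 = ((-38)**2 + 1859) + 2451 = (1444 + 1859) + 2451 = 3303 + 2451 = 5754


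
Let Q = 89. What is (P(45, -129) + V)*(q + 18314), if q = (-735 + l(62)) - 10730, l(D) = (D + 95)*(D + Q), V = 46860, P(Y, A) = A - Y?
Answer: 1426537416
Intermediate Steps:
l(D) = (89 + D)*(95 + D) (l(D) = (D + 95)*(D + 89) = (95 + D)*(89 + D) = (89 + D)*(95 + D))
q = 12242 (q = (-735 + (8455 + 62**2 + 184*62)) - 10730 = (-735 + (8455 + 3844 + 11408)) - 10730 = (-735 + 23707) - 10730 = 22972 - 10730 = 12242)
(P(45, -129) + V)*(q + 18314) = ((-129 - 1*45) + 46860)*(12242 + 18314) = ((-129 - 45) + 46860)*30556 = (-174 + 46860)*30556 = 46686*30556 = 1426537416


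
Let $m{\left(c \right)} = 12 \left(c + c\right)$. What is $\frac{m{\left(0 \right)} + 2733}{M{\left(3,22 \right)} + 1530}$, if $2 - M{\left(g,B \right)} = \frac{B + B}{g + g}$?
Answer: $\frac{8199}{4574} \approx 1.7925$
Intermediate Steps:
$m{\left(c \right)} = 24 c$ ($m{\left(c \right)} = 12 \cdot 2 c = 24 c$)
$M{\left(g,B \right)} = 2 - \frac{B}{g}$ ($M{\left(g,B \right)} = 2 - \frac{B + B}{g + g} = 2 - \frac{2 B}{2 g} = 2 - 2 B \frac{1}{2 g} = 2 - \frac{B}{g}$)
$\frac{m{\left(0 \right)} + 2733}{M{\left(3,22 \right)} + 1530} = \frac{24 \cdot 0 + 2733}{\left(2 - \frac{22}{3}\right) + 1530} = \frac{0 + 2733}{\left(2 - 22 \cdot \frac{1}{3}\right) + 1530} = \frac{2733}{\left(2 - \frac{22}{3}\right) + 1530} = \frac{2733}{- \frac{16}{3} + 1530} = \frac{2733}{\frac{4574}{3}} = 2733 \cdot \frac{3}{4574} = \frac{8199}{4574}$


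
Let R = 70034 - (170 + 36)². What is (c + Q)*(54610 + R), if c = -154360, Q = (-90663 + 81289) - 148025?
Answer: -25629083872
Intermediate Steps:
Q = -157399 (Q = -9374 - 148025 = -157399)
R = 27598 (R = 70034 - 1*206² = 70034 - 1*42436 = 70034 - 42436 = 27598)
(c + Q)*(54610 + R) = (-154360 - 157399)*(54610 + 27598) = -311759*82208 = -25629083872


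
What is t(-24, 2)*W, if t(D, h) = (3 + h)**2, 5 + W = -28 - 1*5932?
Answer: -149125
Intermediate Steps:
W = -5965 (W = -5 + (-28 - 1*5932) = -5 + (-28 - 5932) = -5 - 5960 = -5965)
t(-24, 2)*W = (3 + 2)**2*(-5965) = 5**2*(-5965) = 25*(-5965) = -149125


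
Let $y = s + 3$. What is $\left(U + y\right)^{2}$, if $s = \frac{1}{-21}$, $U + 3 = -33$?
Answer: $\frac{481636}{441} \approx 1092.1$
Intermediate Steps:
$U = -36$ ($U = -3 - 33 = -36$)
$s = - \frac{1}{21} \approx -0.047619$
$y = \frac{62}{21}$ ($y = - \frac{1}{21} + 3 = \frac{62}{21} \approx 2.9524$)
$\left(U + y\right)^{2} = \left(-36 + \frac{62}{21}\right)^{2} = \left(- \frac{694}{21}\right)^{2} = \frac{481636}{441}$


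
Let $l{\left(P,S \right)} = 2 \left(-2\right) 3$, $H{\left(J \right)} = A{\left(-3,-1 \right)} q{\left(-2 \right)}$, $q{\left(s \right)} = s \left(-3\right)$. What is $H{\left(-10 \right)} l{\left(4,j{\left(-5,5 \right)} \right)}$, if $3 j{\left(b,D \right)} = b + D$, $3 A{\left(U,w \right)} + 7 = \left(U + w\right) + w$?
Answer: $288$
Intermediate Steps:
$A{\left(U,w \right)} = - \frac{7}{3} + \frac{U}{3} + \frac{2 w}{3}$ ($A{\left(U,w \right)} = - \frac{7}{3} + \frac{\left(U + w\right) + w}{3} = - \frac{7}{3} + \frac{U + 2 w}{3} = - \frac{7}{3} + \left(\frac{U}{3} + \frac{2 w}{3}\right) = - \frac{7}{3} + \frac{U}{3} + \frac{2 w}{3}$)
$q{\left(s \right)} = - 3 s$
$j{\left(b,D \right)} = \frac{D}{3} + \frac{b}{3}$ ($j{\left(b,D \right)} = \frac{b + D}{3} = \frac{D + b}{3} = \frac{D}{3} + \frac{b}{3}$)
$H{\left(J \right)} = -24$ ($H{\left(J \right)} = \left(- \frac{7}{3} + \frac{1}{3} \left(-3\right) + \frac{2}{3} \left(-1\right)\right) \left(\left(-3\right) \left(-2\right)\right) = \left(- \frac{7}{3} - 1 - \frac{2}{3}\right) 6 = \left(-4\right) 6 = -24$)
$l{\left(P,S \right)} = -12$ ($l{\left(P,S \right)} = \left(-4\right) 3 = -12$)
$H{\left(-10 \right)} l{\left(4,j{\left(-5,5 \right)} \right)} = \left(-24\right) \left(-12\right) = 288$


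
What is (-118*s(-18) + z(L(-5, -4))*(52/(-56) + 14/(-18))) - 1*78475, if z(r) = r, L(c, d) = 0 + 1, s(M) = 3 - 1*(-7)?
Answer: -10036745/126 ≈ -79657.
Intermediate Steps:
s(M) = 10 (s(M) = 3 + 7 = 10)
L(c, d) = 1
(-118*s(-18) + z(L(-5, -4))*(52/(-56) + 14/(-18))) - 1*78475 = (-118/(1/10) + 1*(52/(-56) + 14/(-18))) - 1*78475 = (-118/⅒ + 1*(52*(-1/56) + 14*(-1/18))) - 78475 = (-118*10 + 1*(-13/14 - 7/9)) - 78475 = (-1180 + 1*(-215/126)) - 78475 = (-1180 - 215/126) - 78475 = -148895/126 - 78475 = -10036745/126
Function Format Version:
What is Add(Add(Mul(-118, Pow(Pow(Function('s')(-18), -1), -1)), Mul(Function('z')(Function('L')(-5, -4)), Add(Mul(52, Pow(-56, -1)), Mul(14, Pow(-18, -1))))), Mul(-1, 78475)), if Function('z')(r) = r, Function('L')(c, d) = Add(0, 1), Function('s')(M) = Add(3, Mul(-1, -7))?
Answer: Rational(-10036745, 126) ≈ -79657.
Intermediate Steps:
Function('s')(M) = 10 (Function('s')(M) = Add(3, 7) = 10)
Function('L')(c, d) = 1
Add(Add(Mul(-118, Pow(Pow(Function('s')(-18), -1), -1)), Mul(Function('z')(Function('L')(-5, -4)), Add(Mul(52, Pow(-56, -1)), Mul(14, Pow(-18, -1))))), Mul(-1, 78475)) = Add(Add(Mul(-118, Pow(Pow(10, -1), -1)), Mul(1, Add(Mul(52, Pow(-56, -1)), Mul(14, Pow(-18, -1))))), Mul(-1, 78475)) = Add(Add(Mul(-118, Pow(Rational(1, 10), -1)), Mul(1, Add(Mul(52, Rational(-1, 56)), Mul(14, Rational(-1, 18))))), -78475) = Add(Add(Mul(-118, 10), Mul(1, Add(Rational(-13, 14), Rational(-7, 9)))), -78475) = Add(Add(-1180, Mul(1, Rational(-215, 126))), -78475) = Add(Add(-1180, Rational(-215, 126)), -78475) = Add(Rational(-148895, 126), -78475) = Rational(-10036745, 126)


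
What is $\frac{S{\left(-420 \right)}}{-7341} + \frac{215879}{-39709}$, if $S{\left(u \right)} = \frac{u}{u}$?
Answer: $- \frac{1584807448}{291503769} \approx -5.4367$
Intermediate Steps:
$S{\left(u \right)} = 1$
$\frac{S{\left(-420 \right)}}{-7341} + \frac{215879}{-39709} = 1 \frac{1}{-7341} + \frac{215879}{-39709} = 1 \left(- \frac{1}{7341}\right) + 215879 \left(- \frac{1}{39709}\right) = - \frac{1}{7341} - \frac{215879}{39709} = - \frac{1584807448}{291503769}$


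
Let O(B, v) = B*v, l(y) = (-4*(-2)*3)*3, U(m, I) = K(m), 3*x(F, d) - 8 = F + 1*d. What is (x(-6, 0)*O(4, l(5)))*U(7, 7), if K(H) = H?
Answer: 1344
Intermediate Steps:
x(F, d) = 8/3 + F/3 + d/3 (x(F, d) = 8/3 + (F + 1*d)/3 = 8/3 + (F + d)/3 = 8/3 + (F/3 + d/3) = 8/3 + F/3 + d/3)
U(m, I) = m
l(y) = 72 (l(y) = (8*3)*3 = 24*3 = 72)
(x(-6, 0)*O(4, l(5)))*U(7, 7) = ((8/3 + (⅓)*(-6) + (⅓)*0)*(4*72))*7 = ((8/3 - 2 + 0)*288)*7 = ((⅔)*288)*7 = 192*7 = 1344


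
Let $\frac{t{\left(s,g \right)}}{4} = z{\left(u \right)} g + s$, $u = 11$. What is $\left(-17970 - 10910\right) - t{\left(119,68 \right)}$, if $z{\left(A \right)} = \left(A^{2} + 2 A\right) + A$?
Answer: $-71244$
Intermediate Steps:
$z{\left(A \right)} = A^{2} + 3 A$
$t{\left(s,g \right)} = 4 s + 616 g$ ($t{\left(s,g \right)} = 4 \left(11 \left(3 + 11\right) g + s\right) = 4 \left(11 \cdot 14 g + s\right) = 4 \left(154 g + s\right) = 4 \left(s + 154 g\right) = 4 s + 616 g$)
$\left(-17970 - 10910\right) - t{\left(119,68 \right)} = \left(-17970 - 10910\right) - \left(4 \cdot 119 + 616 \cdot 68\right) = -28880 - \left(476 + 41888\right) = -28880 - 42364 = -71244$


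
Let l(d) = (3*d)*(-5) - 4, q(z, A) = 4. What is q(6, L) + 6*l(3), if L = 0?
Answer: -290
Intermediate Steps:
l(d) = -4 - 15*d (l(d) = -15*d - 4 = -4 - 15*d)
q(6, L) + 6*l(3) = 4 + 6*(-4 - 15*3) = 4 + 6*(-4 - 45) = 4 + 6*(-49) = 4 - 294 = -290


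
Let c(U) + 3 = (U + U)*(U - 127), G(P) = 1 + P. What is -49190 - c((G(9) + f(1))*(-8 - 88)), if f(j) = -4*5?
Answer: -1648547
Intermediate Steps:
f(j) = -20
c(U) = -3 + 2*U*(-127 + U) (c(U) = -3 + (U + U)*(U - 127) = -3 + (2*U)*(-127 + U) = -3 + 2*U*(-127 + U))
-49190 - c((G(9) + f(1))*(-8 - 88)) = -49190 - (-3 - 254*((1 + 9) - 20)*(-8 - 88) + 2*(((1 + 9) - 20)*(-8 - 88))²) = -49190 - (-3 - 254*(10 - 20)*(-96) + 2*((10 - 20)*(-96))²) = -49190 - (-3 - (-2540)*(-96) + 2*(-10*(-96))²) = -49190 - (-3 - 254*960 + 2*960²) = -49190 - (-3 - 243840 + 2*921600) = -49190 - (-3 - 243840 + 1843200) = -49190 - 1*1599357 = -49190 - 1599357 = -1648547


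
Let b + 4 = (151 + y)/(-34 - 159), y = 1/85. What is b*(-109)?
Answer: 8551704/16405 ≈ 521.29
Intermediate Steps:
y = 1/85 ≈ 0.011765
b = -78456/16405 (b = -4 + (151 + 1/85)/(-34 - 159) = -4 + (12836/85)/(-193) = -4 + (12836/85)*(-1/193) = -4 - 12836/16405 = -78456/16405 ≈ -4.7824)
b*(-109) = -78456/16405*(-109) = 8551704/16405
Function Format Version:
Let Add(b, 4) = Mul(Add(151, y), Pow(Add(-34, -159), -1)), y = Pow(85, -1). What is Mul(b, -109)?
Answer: Rational(8551704, 16405) ≈ 521.29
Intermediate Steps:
y = Rational(1, 85) ≈ 0.011765
b = Rational(-78456, 16405) (b = Add(-4, Mul(Add(151, Rational(1, 85)), Pow(Add(-34, -159), -1))) = Add(-4, Mul(Rational(12836, 85), Pow(-193, -1))) = Add(-4, Mul(Rational(12836, 85), Rational(-1, 193))) = Add(-4, Rational(-12836, 16405)) = Rational(-78456, 16405) ≈ -4.7824)
Mul(b, -109) = Mul(Rational(-78456, 16405), -109) = Rational(8551704, 16405)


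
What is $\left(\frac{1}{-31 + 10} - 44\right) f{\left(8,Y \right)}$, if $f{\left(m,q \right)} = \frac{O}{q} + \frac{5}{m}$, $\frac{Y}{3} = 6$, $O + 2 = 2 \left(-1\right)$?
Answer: $- \frac{26825}{1512} \approx -17.741$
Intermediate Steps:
$O = -4$ ($O = -2 + 2 \left(-1\right) = -2 - 2 = -4$)
$Y = 18$ ($Y = 3 \cdot 6 = 18$)
$f{\left(m,q \right)} = - \frac{4}{q} + \frac{5}{m}$
$\left(\frac{1}{-31 + 10} - 44\right) f{\left(8,Y \right)} = \left(\frac{1}{-31 + 10} - 44\right) \left(- \frac{4}{18} + \frac{5}{8}\right) = \left(\frac{1}{-21} - 44\right) \left(\left(-4\right) \frac{1}{18} + 5 \cdot \frac{1}{8}\right) = \left(- \frac{1}{21} - 44\right) \left(- \frac{2}{9} + \frac{5}{8}\right) = \left(- \frac{925}{21}\right) \frac{29}{72} = - \frac{26825}{1512}$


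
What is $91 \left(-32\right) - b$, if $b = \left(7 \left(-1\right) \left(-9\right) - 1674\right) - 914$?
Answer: $-387$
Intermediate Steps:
$b = -2525$ ($b = \left(\left(-7\right) \left(-9\right) - 1674\right) - 914 = \left(63 - 1674\right) - 914 = -1611 - 914 = -2525$)
$91 \left(-32\right) - b = 91 \left(-32\right) - -2525 = -2912 + 2525 = -387$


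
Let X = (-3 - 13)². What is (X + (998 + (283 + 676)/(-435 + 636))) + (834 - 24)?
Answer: 415823/201 ≈ 2068.8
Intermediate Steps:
X = 256 (X = (-16)² = 256)
(X + (998 + (283 + 676)/(-435 + 636))) + (834 - 24) = (256 + (998 + (283 + 676)/(-435 + 636))) + (834 - 24) = (256 + (998 + 959/201)) + 810 = (256 + 201557/201) + 810 = 253013/201 + 810 = 415823/201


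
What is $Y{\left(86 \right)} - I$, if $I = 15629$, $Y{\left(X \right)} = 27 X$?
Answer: $-13307$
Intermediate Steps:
$Y{\left(86 \right)} - I = 27 \cdot 86 - 15629 = 2322 - 15629 = -13307$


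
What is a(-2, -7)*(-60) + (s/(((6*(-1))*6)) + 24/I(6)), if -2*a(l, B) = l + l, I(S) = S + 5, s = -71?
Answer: -45875/396 ≈ -115.85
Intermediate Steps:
I(S) = 5 + S
a(l, B) = -l (a(l, B) = -(l + l)/2 = -l)
a(-2, -7)*(-60) + (s/(((6*(-1))*6)) + 24/I(6)) = -1*(-2)*(-60) + (-71/((6*(-1))*6) + 24/(5 + 6)) = 2*(-60) + (-71/((-6*6)) + 24/11) = -120 + (-71/(-36) + 24*(1/11)) = -120 + (-71*(-1/36) + 24/11) = -120 + (71/36 + 24/11) = -120 + 1645/396 = -45875/396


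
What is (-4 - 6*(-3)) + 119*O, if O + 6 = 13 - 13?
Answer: -700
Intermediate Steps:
O = -6 (O = -6 + (13 - 13) = -6 + 0 = -6)
(-4 - 6*(-3)) + 119*O = (-4 - 6*(-3)) + 119*(-6) = (-4 + 18) - 714 = 14 - 714 = -700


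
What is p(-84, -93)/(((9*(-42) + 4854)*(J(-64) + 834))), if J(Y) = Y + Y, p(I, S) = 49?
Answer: 49/3160056 ≈ 1.5506e-5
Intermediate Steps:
J(Y) = 2*Y
p(-84, -93)/(((9*(-42) + 4854)*(J(-64) + 834))) = 49/(((9*(-42) + 4854)*(2*(-64) + 834))) = 49/(((-378 + 4854)*(-128 + 834))) = 49/((4476*706)) = 49/3160056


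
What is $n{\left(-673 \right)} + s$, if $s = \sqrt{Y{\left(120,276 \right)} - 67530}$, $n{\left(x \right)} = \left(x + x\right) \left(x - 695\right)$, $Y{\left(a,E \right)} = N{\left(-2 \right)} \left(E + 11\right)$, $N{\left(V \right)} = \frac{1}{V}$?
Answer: $1841328 + \frac{i \sqrt{270694}}{2} \approx 1.8413 \cdot 10^{6} + 260.14 i$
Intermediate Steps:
$Y{\left(a,E \right)} = - \frac{11}{2} - \frac{E}{2}$ ($Y{\left(a,E \right)} = \frac{E + 11}{-2} = - \frac{11 + E}{2} = - \frac{11}{2} - \frac{E}{2}$)
$n{\left(x \right)} = 2 x \left(-695 + x\right)$
$s = \frac{i \sqrt{270694}}{2}$ ($s = \sqrt{\left(- \frac{11}{2} - 138\right) - 67530} = \sqrt{- \frac{287}{2} - 67530} = \sqrt{- \frac{135347}{2}} = \frac{i \sqrt{270694}}{2} \approx 260.14 i$)
$n{\left(-673 \right)} + s = 2 \left(-673\right) \left(-695 - 673\right) + \frac{i \sqrt{270694}}{2} = 2 \left(-673\right) \left(-1368\right) + \frac{i \sqrt{270694}}{2} = 1841328 + \frac{i \sqrt{270694}}{2}$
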